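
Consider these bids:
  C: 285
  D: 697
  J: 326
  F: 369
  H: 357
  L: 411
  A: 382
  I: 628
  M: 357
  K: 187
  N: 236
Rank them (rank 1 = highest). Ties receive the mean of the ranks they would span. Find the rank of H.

Sorted (descending): 697, 628, 411, 382, 369, 357, 357, 326, 285, 236, 187
The 2 values of 357 occupy positions 6–7 → average rank (6+7)/2 = 6.5.
H has value 357 → rank 6.5.

6.5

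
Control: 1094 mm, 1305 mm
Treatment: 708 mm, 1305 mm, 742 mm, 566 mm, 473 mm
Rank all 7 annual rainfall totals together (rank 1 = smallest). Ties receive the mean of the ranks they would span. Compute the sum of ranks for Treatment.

16.5

Sorted (ascending): 473, 566, 708, 742, 1094, 1305, 1305
The 2 values of 1305 occupy positions 6–7 → average rank (6+7)/2 = 6.5.
Treatment values → pooled ranks: 708→3, 1305→6.5, 742→4, 566→2, 473→1
Rank sum = 3 + 6.5 + 4 + 2 + 1 = 16.5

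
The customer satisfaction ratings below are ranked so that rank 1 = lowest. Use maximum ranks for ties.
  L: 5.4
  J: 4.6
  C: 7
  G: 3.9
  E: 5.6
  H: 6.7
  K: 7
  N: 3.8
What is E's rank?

Sorted (ascending): 3.8, 3.9, 4.6, 5.4, 5.6, 6.7, 7, 7
The 2 values of 7 occupy positions 7–8 → each gets rank 8.
E has value 5.6 → rank 5.

5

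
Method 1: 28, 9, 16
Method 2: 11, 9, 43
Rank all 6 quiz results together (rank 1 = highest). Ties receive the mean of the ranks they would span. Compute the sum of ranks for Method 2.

10.5

Sorted (descending): 43, 28, 16, 11, 9, 9
The 2 values of 9 occupy positions 5–6 → average rank (5+6)/2 = 5.5.
Method 2 values → pooled ranks: 11→4, 9→5.5, 43→1
Rank sum = 4 + 5.5 + 1 = 10.5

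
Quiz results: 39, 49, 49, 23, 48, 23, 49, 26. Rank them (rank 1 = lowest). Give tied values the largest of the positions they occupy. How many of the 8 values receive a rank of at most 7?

Sorted (ascending): 23, 23, 26, 39, 48, 49, 49, 49
The 2 values of 23 occupy positions 1–2 → each gets rank 2.
The 3 values of 49 occupy positions 6–8 → each gets rank 8.
Ranks ≤ 7: {2, 2, 3, 4, 5} → 5 values.

5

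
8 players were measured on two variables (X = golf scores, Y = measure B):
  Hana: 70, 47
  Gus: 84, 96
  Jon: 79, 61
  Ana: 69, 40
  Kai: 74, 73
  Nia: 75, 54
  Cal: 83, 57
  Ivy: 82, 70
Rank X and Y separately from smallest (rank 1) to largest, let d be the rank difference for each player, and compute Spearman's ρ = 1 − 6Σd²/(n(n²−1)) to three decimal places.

0.690

Ranks of variable 1: 2, 8, 5, 1, 3, 4, 7, 6
Ranks of variable 2: 2, 8, 5, 1, 7, 3, 4, 6
d = r₁ − r₂: 0, 0, 0, 0, -4, 1, 3, 0
d²: 0, 0, 0, 0, 16, 1, 9, 0; Σd² = 26
ρ = 1 − 6·26/(8·63) = 1 − 156/504 = 0.690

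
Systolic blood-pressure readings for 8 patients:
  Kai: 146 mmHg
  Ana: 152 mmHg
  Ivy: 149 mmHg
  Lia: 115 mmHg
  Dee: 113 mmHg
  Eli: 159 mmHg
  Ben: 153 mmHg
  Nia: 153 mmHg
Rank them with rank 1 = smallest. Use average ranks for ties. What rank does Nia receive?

6.5

Sorted (ascending): 113, 115, 146, 149, 152, 153, 153, 159
The 2 values of 153 occupy positions 6–7 → average rank (6+7)/2 = 6.5.
Nia has value 153 mmHg → rank 6.5.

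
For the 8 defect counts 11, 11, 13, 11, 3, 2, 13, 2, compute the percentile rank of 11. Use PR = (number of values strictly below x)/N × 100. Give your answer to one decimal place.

N = 8.
Strictly below 11: 3. Equal to 11: 3.
PR = 3/8 × 100 = 37.5

37.5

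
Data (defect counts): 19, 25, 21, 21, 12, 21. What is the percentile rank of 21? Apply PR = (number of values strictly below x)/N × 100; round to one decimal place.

N = 6.
Strictly below 21: 2. Equal to 21: 3.
PR = 2/6 × 100 = 33.3

33.3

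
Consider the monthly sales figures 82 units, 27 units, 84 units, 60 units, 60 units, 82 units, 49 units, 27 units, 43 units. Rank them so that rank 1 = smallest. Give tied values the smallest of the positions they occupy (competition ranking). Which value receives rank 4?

49

Sorted (ascending): 27, 27, 43, 49, 60, 60, 82, 82, 84
The 2 values of 27 occupy positions 1–2 → each gets rank 1.
The 2 values of 60 occupy positions 5–6 → each gets rank 5.
The 2 values of 82 occupy positions 7–8 → each gets rank 7.
Rank 4 → value 49.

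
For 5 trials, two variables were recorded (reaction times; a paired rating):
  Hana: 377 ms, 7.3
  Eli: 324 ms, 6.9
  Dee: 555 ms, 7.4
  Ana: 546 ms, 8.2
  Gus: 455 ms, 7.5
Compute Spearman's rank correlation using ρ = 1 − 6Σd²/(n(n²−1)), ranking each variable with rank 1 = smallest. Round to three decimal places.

0.700

Ranks of variable 1: 2, 1, 5, 4, 3
Ranks of variable 2: 2, 1, 3, 5, 4
d = r₁ − r₂: 0, 0, 2, -1, -1
d²: 0, 0, 4, 1, 1; Σd² = 6
ρ = 1 − 6·6/(5·24) = 1 − 36/120 = 0.700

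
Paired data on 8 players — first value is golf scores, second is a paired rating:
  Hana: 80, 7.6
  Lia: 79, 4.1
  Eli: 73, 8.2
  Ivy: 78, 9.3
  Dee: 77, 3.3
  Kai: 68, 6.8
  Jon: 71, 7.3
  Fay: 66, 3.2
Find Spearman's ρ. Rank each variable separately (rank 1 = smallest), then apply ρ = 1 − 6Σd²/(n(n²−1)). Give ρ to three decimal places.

Ranks of variable 1: 8, 7, 4, 6, 5, 2, 3, 1
Ranks of variable 2: 6, 3, 7, 8, 2, 4, 5, 1
d = r₁ − r₂: 2, 4, -3, -2, 3, -2, -2, 0
d²: 4, 16, 9, 4, 9, 4, 4, 0; Σd² = 50
ρ = 1 − 6·50/(8·63) = 1 − 300/504 = 0.405

0.405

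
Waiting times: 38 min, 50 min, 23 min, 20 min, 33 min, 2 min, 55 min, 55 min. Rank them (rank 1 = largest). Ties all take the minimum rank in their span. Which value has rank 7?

20

Sorted (descending): 55, 55, 50, 38, 33, 23, 20, 2
The 2 values of 55 occupy positions 1–2 → each gets rank 1.
Rank 7 → value 20.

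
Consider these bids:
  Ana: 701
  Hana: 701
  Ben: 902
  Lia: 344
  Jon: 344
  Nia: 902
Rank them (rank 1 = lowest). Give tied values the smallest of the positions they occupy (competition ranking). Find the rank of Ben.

Sorted (ascending): 344, 344, 701, 701, 902, 902
The 2 values of 344 occupy positions 1–2 → each gets rank 1.
The 2 values of 701 occupy positions 3–4 → each gets rank 3.
The 2 values of 902 occupy positions 5–6 → each gets rank 5.
Ben has value 902 → rank 5.

5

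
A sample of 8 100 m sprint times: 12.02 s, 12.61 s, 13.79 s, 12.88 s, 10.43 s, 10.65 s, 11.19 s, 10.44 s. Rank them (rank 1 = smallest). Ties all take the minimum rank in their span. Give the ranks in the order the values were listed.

5, 6, 8, 7, 1, 3, 4, 2

Sorted (ascending): 10.43, 10.44, 10.65, 11.19, 12.02, 12.61, 12.88, 13.79
No ties — each value takes its position as its rank.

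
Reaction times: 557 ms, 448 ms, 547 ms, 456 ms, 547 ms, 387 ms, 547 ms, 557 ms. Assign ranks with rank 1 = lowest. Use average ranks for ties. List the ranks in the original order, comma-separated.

7.5, 2, 5, 3, 5, 1, 5, 7.5

Sorted (ascending): 387, 448, 456, 547, 547, 547, 557, 557
The 3 values of 547 occupy positions 4–6 → average rank 5.
The 2 values of 557 occupy positions 7–8 → average rank (7+8)/2 = 7.5.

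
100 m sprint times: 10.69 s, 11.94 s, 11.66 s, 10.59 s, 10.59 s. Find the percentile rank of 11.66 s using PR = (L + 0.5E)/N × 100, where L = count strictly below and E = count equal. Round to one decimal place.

N = 5.
Strictly below 11.66: 3. Equal to 11.66: 1.
PR = (3 + 0.5·1)/5 × 100 = 70.0

70.0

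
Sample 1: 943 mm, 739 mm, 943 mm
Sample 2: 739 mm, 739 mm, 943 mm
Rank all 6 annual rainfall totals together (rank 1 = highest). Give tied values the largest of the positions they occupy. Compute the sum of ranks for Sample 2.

15

Sorted (descending): 943, 943, 943, 739, 739, 739
The 3 values of 943 occupy positions 1–3 → each gets rank 3.
The 3 values of 739 occupy positions 4–6 → each gets rank 6.
Sample 2 values → pooled ranks: 739→6, 739→6, 943→3
Rank sum = 6 + 6 + 3 = 15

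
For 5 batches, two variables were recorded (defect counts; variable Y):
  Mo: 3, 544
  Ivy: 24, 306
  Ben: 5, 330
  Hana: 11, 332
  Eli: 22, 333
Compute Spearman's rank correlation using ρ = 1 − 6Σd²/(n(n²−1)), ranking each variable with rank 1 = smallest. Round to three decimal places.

-0.600

Ranks of variable 1: 1, 5, 2, 3, 4
Ranks of variable 2: 5, 1, 2, 3, 4
d = r₁ − r₂: -4, 4, 0, 0, 0
d²: 16, 16, 0, 0, 0; Σd² = 32
ρ = 1 − 6·32/(5·24) = 1 − 192/120 = -0.600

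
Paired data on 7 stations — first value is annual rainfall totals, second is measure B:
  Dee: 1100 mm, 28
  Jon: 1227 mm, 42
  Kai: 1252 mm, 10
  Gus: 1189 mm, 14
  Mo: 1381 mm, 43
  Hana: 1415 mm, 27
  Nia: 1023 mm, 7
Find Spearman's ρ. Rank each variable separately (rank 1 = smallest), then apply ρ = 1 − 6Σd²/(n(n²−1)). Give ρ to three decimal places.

Ranks of variable 1: 2, 4, 5, 3, 6, 7, 1
Ranks of variable 2: 5, 6, 2, 3, 7, 4, 1
d = r₁ − r₂: -3, -2, 3, 0, -1, 3, 0
d²: 9, 4, 9, 0, 1, 9, 0; Σd² = 32
ρ = 1 − 6·32/(7·48) = 1 − 192/336 = 0.429

0.429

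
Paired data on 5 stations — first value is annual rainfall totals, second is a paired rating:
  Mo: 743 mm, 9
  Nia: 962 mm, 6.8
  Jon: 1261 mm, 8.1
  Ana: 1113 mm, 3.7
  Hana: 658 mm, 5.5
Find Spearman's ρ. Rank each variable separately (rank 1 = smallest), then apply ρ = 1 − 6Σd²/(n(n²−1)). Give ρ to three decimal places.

0.000

Ranks of variable 1: 2, 3, 5, 4, 1
Ranks of variable 2: 5, 3, 4, 1, 2
d = r₁ − r₂: -3, 0, 1, 3, -1
d²: 9, 0, 1, 9, 1; Σd² = 20
ρ = 1 − 6·20/(5·24) = 1 − 120/120 = 0.000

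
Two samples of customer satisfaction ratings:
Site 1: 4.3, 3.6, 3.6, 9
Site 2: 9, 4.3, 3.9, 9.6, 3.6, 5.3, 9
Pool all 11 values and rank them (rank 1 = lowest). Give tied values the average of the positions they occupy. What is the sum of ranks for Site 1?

18.5

Sorted (ascending): 3.6, 3.6, 3.6, 3.9, 4.3, 4.3, 5.3, 9, 9, 9, 9.6
The 3 values of 3.6 occupy positions 1–3 → average rank 2.
The 2 values of 4.3 occupy positions 5–6 → average rank (5+6)/2 = 5.5.
The 3 values of 9 occupy positions 8–10 → average rank 9.
Site 1 values → pooled ranks: 4.3→5.5, 3.6→2, 3.6→2, 9→9
Rank sum = 5.5 + 2 + 2 + 9 = 18.5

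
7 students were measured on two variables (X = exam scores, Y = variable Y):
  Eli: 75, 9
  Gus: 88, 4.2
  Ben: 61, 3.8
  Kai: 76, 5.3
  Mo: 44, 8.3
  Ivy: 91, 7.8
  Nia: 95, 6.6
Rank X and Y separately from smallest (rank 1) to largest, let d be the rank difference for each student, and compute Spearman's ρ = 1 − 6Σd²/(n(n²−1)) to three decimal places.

Ranks of variable 1: 3, 5, 2, 4, 1, 6, 7
Ranks of variable 2: 7, 2, 1, 3, 6, 5, 4
d = r₁ − r₂: -4, 3, 1, 1, -5, 1, 3
d²: 16, 9, 1, 1, 25, 1, 9; Σd² = 62
ρ = 1 − 6·62/(7·48) = 1 − 372/336 = -0.107

-0.107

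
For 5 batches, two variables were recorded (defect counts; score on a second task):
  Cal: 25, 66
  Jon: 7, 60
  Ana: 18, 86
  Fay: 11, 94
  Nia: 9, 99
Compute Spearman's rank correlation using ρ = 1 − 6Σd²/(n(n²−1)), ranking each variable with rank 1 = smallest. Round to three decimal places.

Ranks of variable 1: 5, 1, 4, 3, 2
Ranks of variable 2: 2, 1, 3, 4, 5
d = r₁ − r₂: 3, 0, 1, -1, -3
d²: 9, 0, 1, 1, 9; Σd² = 20
ρ = 1 − 6·20/(5·24) = 1 − 120/120 = 0.000

0.000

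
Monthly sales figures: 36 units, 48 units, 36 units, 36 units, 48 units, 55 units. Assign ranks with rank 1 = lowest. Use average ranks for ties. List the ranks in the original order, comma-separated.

Sorted (ascending): 36, 36, 36, 48, 48, 55
The 3 values of 36 occupy positions 1–3 → average rank 2.
The 2 values of 48 occupy positions 4–5 → average rank (4+5)/2 = 4.5.

2, 4.5, 2, 2, 4.5, 6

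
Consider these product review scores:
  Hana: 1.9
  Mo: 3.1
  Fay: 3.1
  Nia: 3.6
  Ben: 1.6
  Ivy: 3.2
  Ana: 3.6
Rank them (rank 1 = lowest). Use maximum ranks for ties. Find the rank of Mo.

Sorted (ascending): 1.6, 1.9, 3.1, 3.1, 3.2, 3.6, 3.6
The 2 values of 3.1 occupy positions 3–4 → each gets rank 4.
The 2 values of 3.6 occupy positions 6–7 → each gets rank 7.
Mo has value 3.1 → rank 4.

4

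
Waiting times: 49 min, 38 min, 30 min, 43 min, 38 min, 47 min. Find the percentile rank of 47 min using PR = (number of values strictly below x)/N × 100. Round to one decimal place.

N = 6.
Strictly below 47: 4. Equal to 47: 1.
PR = 4/6 × 100 = 66.7

66.7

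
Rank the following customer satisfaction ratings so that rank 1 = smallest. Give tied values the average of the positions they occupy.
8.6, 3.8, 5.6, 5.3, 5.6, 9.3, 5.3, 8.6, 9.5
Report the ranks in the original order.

Sorted (ascending): 3.8, 5.3, 5.3, 5.6, 5.6, 8.6, 8.6, 9.3, 9.5
The 2 values of 5.3 occupy positions 2–3 → average rank (2+3)/2 = 2.5.
The 2 values of 5.6 occupy positions 4–5 → average rank (4+5)/2 = 4.5.
The 2 values of 8.6 occupy positions 6–7 → average rank (6+7)/2 = 6.5.

6.5, 1, 4.5, 2.5, 4.5, 8, 2.5, 6.5, 9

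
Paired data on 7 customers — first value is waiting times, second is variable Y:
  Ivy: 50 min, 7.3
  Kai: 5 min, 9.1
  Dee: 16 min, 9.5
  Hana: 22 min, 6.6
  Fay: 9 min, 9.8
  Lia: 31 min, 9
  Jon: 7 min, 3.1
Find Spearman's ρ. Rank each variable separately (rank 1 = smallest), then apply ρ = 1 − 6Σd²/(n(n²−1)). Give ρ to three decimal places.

Ranks of variable 1: 7, 1, 4, 5, 3, 6, 2
Ranks of variable 2: 3, 5, 6, 2, 7, 4, 1
d = r₁ − r₂: 4, -4, -2, 3, -4, 2, 1
d²: 16, 16, 4, 9, 16, 4, 1; Σd² = 66
ρ = 1 − 6·66/(7·48) = 1 − 396/336 = -0.179

-0.179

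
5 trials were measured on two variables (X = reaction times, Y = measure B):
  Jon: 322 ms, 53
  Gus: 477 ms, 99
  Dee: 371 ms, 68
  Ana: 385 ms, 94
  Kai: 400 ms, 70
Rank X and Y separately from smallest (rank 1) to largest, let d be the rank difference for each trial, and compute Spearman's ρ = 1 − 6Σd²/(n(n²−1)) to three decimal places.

Ranks of variable 1: 1, 5, 2, 3, 4
Ranks of variable 2: 1, 5, 2, 4, 3
d = r₁ − r₂: 0, 0, 0, -1, 1
d²: 0, 0, 0, 1, 1; Σd² = 2
ρ = 1 − 6·2/(5·24) = 1 − 12/120 = 0.900

0.900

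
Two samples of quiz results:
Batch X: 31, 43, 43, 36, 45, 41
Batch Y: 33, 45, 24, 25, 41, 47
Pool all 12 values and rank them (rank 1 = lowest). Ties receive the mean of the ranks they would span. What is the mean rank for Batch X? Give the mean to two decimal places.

7.00

Sorted (ascending): 24, 25, 31, 33, 36, 41, 41, 43, 43, 45, 45, 47
The 2 values of 41 occupy positions 6–7 → average rank (6+7)/2 = 6.5.
The 2 values of 43 occupy positions 8–9 → average rank (8+9)/2 = 8.5.
The 2 values of 45 occupy positions 10–11 → average rank (10+11)/2 = 10.5.
Batch X values → pooled ranks: 31→3, 43→8.5, 43→8.5, 36→5, 45→10.5, 41→6.5
Mean rank = (3 + 8.5 + 8.5 + 5 + 10.5 + 6.5) / 6 = 7.00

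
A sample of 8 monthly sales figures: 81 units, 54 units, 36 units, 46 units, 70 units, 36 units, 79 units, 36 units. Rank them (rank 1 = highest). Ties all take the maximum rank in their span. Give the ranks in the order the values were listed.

1, 4, 8, 5, 3, 8, 2, 8

Sorted (descending): 81, 79, 70, 54, 46, 36, 36, 36
The 3 values of 36 occupy positions 6–8 → each gets rank 8.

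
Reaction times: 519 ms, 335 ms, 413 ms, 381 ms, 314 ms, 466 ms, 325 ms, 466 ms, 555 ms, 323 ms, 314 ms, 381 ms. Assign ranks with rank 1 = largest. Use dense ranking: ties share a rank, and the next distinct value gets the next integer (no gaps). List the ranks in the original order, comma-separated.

2, 6, 4, 5, 9, 3, 7, 3, 1, 8, 9, 5

Sorted (descending): 555, 519, 466, 466, 413, 381, 381, 335, 325, 323, 314, 314
The 2 values of 466 share dense rank 3.
The 2 values of 381 share dense rank 5.
The 2 values of 314 share dense rank 9.
Remaining distinct values take the next consecutive integers.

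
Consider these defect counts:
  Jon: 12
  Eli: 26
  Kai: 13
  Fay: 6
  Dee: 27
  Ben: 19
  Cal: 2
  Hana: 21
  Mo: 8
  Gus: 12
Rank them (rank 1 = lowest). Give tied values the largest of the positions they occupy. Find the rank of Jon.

5

Sorted (ascending): 2, 6, 8, 12, 12, 13, 19, 21, 26, 27
The 2 values of 12 occupy positions 4–5 → each gets rank 5.
Jon has value 12 → rank 5.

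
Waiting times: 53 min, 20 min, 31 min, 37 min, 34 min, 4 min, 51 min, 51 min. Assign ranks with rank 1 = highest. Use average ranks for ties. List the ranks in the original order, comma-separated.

1, 7, 6, 4, 5, 8, 2.5, 2.5

Sorted (descending): 53, 51, 51, 37, 34, 31, 20, 4
The 2 values of 51 occupy positions 2–3 → average rank (2+3)/2 = 2.5.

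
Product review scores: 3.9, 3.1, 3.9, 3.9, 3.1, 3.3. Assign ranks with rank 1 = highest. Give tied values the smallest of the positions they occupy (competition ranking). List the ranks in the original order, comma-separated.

1, 5, 1, 1, 5, 4

Sorted (descending): 3.9, 3.9, 3.9, 3.3, 3.1, 3.1
The 3 values of 3.9 occupy positions 1–3 → each gets rank 1.
The 2 values of 3.1 occupy positions 5–6 → each gets rank 5.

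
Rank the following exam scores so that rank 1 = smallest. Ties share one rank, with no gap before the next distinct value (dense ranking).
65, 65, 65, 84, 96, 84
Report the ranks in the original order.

Sorted (ascending): 65, 65, 65, 84, 84, 96
The 3 values of 65 share dense rank 1.
The 2 values of 84 share dense rank 2.
Remaining distinct values take the next consecutive integers.

1, 1, 1, 2, 3, 2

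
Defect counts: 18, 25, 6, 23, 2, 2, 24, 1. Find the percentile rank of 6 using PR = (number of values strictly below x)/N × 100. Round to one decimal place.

37.5

N = 8.
Strictly below 6: 3. Equal to 6: 1.
PR = 3/8 × 100 = 37.5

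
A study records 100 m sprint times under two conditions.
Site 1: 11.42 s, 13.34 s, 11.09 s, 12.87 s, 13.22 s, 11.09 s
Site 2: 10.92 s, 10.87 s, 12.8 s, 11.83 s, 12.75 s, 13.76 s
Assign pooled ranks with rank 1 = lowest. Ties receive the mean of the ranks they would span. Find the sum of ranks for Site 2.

36

Sorted (ascending): 10.87, 10.92, 11.09, 11.09, 11.42, 11.83, 12.75, 12.8, 12.87, 13.22, 13.34, 13.76
The 2 values of 11.09 occupy positions 3–4 → average rank (3+4)/2 = 3.5.
Site 2 values → pooled ranks: 10.92→2, 10.87→1, 12.8→8, 11.83→6, 12.75→7, 13.76→12
Rank sum = 2 + 1 + 8 + 6 + 7 + 12 = 36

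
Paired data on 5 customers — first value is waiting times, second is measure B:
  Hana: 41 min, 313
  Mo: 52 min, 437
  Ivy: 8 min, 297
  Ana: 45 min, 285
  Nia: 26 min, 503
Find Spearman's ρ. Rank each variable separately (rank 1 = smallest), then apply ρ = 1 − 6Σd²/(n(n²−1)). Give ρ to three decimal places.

0.000

Ranks of variable 1: 3, 5, 1, 4, 2
Ranks of variable 2: 3, 4, 2, 1, 5
d = r₁ − r₂: 0, 1, -1, 3, -3
d²: 0, 1, 1, 9, 9; Σd² = 20
ρ = 1 − 6·20/(5·24) = 1 − 120/120 = 0.000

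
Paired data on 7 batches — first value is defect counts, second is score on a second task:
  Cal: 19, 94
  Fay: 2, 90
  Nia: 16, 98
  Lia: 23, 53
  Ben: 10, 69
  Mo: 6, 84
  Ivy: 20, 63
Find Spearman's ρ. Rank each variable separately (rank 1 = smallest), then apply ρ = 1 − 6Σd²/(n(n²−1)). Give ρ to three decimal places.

Ranks of variable 1: 5, 1, 4, 7, 3, 2, 6
Ranks of variable 2: 6, 5, 7, 1, 3, 4, 2
d = r₁ − r₂: -1, -4, -3, 6, 0, -2, 4
d²: 1, 16, 9, 36, 0, 4, 16; Σd² = 82
ρ = 1 − 6·82/(7·48) = 1 − 492/336 = -0.464

-0.464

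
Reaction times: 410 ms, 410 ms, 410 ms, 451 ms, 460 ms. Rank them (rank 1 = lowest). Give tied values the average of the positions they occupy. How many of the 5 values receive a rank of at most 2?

3

Sorted (ascending): 410, 410, 410, 451, 460
The 3 values of 410 occupy positions 1–3 → average rank 2.
Ranks ≤ 2: {2, 2, 2} → 3 values.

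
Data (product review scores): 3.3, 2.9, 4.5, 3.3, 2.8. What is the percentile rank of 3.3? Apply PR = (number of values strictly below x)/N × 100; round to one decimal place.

40.0

N = 5.
Strictly below 3.3: 2. Equal to 3.3: 2.
PR = 2/5 × 100 = 40.0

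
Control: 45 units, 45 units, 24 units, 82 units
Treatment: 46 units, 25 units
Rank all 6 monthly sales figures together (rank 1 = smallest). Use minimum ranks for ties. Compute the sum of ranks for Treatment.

Sorted (ascending): 24, 25, 45, 45, 46, 82
The 2 values of 45 occupy positions 3–4 → each gets rank 3.
Treatment values → pooled ranks: 46→5, 25→2
Rank sum = 5 + 2 = 7

7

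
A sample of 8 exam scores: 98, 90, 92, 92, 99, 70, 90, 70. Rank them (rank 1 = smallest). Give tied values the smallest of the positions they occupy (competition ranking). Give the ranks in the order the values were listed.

Sorted (ascending): 70, 70, 90, 90, 92, 92, 98, 99
The 2 values of 70 occupy positions 1–2 → each gets rank 1.
The 2 values of 90 occupy positions 3–4 → each gets rank 3.
The 2 values of 92 occupy positions 5–6 → each gets rank 5.

7, 3, 5, 5, 8, 1, 3, 1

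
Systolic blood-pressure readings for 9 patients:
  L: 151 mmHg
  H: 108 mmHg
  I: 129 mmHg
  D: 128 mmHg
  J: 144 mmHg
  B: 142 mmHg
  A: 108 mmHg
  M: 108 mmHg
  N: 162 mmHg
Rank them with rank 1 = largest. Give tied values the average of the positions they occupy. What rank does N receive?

1

Sorted (descending): 162, 151, 144, 142, 129, 128, 108, 108, 108
The 3 values of 108 occupy positions 7–9 → average rank 8.
N has value 162 mmHg → rank 1.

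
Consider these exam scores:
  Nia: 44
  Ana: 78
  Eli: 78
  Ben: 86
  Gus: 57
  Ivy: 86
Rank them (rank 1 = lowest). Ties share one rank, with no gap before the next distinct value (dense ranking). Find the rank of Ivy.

4

Sorted (ascending): 44, 57, 78, 78, 86, 86
The 2 values of 78 share dense rank 3.
The 2 values of 86 share dense rank 4.
Remaining distinct values take the next consecutive integers.
Ivy has value 86 → rank 4.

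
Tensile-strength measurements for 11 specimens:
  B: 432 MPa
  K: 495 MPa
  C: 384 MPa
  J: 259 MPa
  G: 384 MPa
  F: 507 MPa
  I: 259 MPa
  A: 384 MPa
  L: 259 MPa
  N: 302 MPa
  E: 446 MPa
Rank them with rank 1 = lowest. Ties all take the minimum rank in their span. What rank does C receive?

Sorted (ascending): 259, 259, 259, 302, 384, 384, 384, 432, 446, 495, 507
The 3 values of 259 occupy positions 1–3 → each gets rank 1.
The 3 values of 384 occupy positions 5–7 → each gets rank 5.
C has value 384 MPa → rank 5.

5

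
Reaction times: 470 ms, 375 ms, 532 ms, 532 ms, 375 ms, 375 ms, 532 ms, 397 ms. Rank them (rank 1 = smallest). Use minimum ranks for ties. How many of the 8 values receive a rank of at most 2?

3

Sorted (ascending): 375, 375, 375, 397, 470, 532, 532, 532
The 3 values of 375 occupy positions 1–3 → each gets rank 1.
The 3 values of 532 occupy positions 6–8 → each gets rank 6.
Ranks ≤ 2: {1, 1, 1} → 3 values.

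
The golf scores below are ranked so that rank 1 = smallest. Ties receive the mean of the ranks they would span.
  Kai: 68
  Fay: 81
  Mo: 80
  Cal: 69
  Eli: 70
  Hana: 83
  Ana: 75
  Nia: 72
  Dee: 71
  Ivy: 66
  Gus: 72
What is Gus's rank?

Sorted (ascending): 66, 68, 69, 70, 71, 72, 72, 75, 80, 81, 83
The 2 values of 72 occupy positions 6–7 → average rank (6+7)/2 = 6.5.
Gus has value 72 → rank 6.5.

6.5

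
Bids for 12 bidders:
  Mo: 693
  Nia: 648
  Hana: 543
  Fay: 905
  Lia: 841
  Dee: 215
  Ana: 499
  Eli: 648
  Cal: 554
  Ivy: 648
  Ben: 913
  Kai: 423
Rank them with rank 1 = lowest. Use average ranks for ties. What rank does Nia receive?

7

Sorted (ascending): 215, 423, 499, 543, 554, 648, 648, 648, 693, 841, 905, 913
The 3 values of 648 occupy positions 6–8 → average rank 7.
Nia has value 648 → rank 7.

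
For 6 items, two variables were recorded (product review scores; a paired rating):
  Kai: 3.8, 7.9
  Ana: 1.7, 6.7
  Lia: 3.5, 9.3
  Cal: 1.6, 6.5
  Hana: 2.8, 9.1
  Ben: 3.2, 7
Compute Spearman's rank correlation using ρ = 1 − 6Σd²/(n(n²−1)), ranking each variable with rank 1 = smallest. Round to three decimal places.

Ranks of variable 1: 6, 2, 5, 1, 3, 4
Ranks of variable 2: 4, 2, 6, 1, 5, 3
d = r₁ − r₂: 2, 0, -1, 0, -2, 1
d²: 4, 0, 1, 0, 4, 1; Σd² = 10
ρ = 1 − 6·10/(6·35) = 1 − 60/210 = 0.714

0.714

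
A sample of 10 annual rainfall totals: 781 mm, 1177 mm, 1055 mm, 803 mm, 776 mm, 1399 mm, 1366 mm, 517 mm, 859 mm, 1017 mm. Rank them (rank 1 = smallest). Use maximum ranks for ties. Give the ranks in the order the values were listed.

Sorted (ascending): 517, 776, 781, 803, 859, 1017, 1055, 1177, 1366, 1399
No ties — each value takes its position as its rank.

3, 8, 7, 4, 2, 10, 9, 1, 5, 6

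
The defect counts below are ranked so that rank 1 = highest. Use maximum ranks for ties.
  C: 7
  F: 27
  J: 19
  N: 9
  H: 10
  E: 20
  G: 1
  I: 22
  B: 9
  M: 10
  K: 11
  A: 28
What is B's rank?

10

Sorted (descending): 28, 27, 22, 20, 19, 11, 10, 10, 9, 9, 7, 1
The 2 values of 10 occupy positions 7–8 → each gets rank 8.
The 2 values of 9 occupy positions 9–10 → each gets rank 10.
B has value 9 → rank 10.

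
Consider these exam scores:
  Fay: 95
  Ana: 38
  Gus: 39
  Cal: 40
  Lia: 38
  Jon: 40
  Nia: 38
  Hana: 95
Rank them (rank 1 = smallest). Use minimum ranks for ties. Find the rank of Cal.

Sorted (ascending): 38, 38, 38, 39, 40, 40, 95, 95
The 3 values of 38 occupy positions 1–3 → each gets rank 1.
The 2 values of 40 occupy positions 5–6 → each gets rank 5.
The 2 values of 95 occupy positions 7–8 → each gets rank 7.
Cal has value 40 → rank 5.

5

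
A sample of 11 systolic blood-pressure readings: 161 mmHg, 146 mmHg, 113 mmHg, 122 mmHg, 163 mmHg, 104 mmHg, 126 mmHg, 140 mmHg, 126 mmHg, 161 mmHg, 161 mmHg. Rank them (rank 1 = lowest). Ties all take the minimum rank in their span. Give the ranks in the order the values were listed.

Sorted (ascending): 104, 113, 122, 126, 126, 140, 146, 161, 161, 161, 163
The 2 values of 126 occupy positions 4–5 → each gets rank 4.
The 3 values of 161 occupy positions 8–10 → each gets rank 8.

8, 7, 2, 3, 11, 1, 4, 6, 4, 8, 8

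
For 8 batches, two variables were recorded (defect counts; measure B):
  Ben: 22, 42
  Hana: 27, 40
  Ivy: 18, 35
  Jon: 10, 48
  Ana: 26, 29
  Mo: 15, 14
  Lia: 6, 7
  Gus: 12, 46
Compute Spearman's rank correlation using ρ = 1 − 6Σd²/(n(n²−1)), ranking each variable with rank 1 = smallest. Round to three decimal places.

Ranks of variable 1: 6, 8, 5, 2, 7, 4, 1, 3
Ranks of variable 2: 6, 5, 4, 8, 3, 2, 1, 7
d = r₁ − r₂: 0, 3, 1, -6, 4, 2, 0, -4
d²: 0, 9, 1, 36, 16, 4, 0, 16; Σd² = 82
ρ = 1 − 6·82/(8·63) = 1 − 492/504 = 0.024

0.024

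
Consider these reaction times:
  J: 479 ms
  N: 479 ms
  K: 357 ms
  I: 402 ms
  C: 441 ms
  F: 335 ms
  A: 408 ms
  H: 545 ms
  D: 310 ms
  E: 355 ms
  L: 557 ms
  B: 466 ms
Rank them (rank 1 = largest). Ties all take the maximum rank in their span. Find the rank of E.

10

Sorted (descending): 557, 545, 479, 479, 466, 441, 408, 402, 357, 355, 335, 310
The 2 values of 479 occupy positions 3–4 → each gets rank 4.
E has value 355 ms → rank 10.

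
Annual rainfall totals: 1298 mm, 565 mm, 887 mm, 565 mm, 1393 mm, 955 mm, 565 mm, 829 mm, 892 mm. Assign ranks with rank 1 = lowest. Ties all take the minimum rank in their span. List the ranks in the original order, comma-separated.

Sorted (ascending): 565, 565, 565, 829, 887, 892, 955, 1298, 1393
The 3 values of 565 occupy positions 1–3 → each gets rank 1.

8, 1, 5, 1, 9, 7, 1, 4, 6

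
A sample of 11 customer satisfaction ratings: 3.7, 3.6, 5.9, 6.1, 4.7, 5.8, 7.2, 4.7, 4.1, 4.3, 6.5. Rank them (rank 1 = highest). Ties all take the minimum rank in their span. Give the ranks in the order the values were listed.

Sorted (descending): 7.2, 6.5, 6.1, 5.9, 5.8, 4.7, 4.7, 4.3, 4.1, 3.7, 3.6
The 2 values of 4.7 occupy positions 6–7 → each gets rank 6.

10, 11, 4, 3, 6, 5, 1, 6, 9, 8, 2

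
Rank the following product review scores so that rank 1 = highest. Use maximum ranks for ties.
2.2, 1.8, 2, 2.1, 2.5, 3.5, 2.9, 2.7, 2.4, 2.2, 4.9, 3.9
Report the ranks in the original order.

9, 12, 11, 10, 6, 3, 4, 5, 7, 9, 1, 2

Sorted (descending): 4.9, 3.9, 3.5, 2.9, 2.7, 2.5, 2.4, 2.2, 2.2, 2.1, 2, 1.8
The 2 values of 2.2 occupy positions 8–9 → each gets rank 9.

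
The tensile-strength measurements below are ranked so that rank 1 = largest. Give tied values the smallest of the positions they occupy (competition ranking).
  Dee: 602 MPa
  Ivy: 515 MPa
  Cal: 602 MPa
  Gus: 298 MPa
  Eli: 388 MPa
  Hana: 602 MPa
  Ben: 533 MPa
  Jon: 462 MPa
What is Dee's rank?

Sorted (descending): 602, 602, 602, 533, 515, 462, 388, 298
The 3 values of 602 occupy positions 1–3 → each gets rank 1.
Dee has value 602 MPa → rank 1.

1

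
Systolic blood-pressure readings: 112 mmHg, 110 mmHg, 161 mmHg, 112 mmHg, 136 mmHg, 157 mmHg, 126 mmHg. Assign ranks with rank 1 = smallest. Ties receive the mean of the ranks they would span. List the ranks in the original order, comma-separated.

2.5, 1, 7, 2.5, 5, 6, 4

Sorted (ascending): 110, 112, 112, 126, 136, 157, 161
The 2 values of 112 occupy positions 2–3 → average rank (2+3)/2 = 2.5.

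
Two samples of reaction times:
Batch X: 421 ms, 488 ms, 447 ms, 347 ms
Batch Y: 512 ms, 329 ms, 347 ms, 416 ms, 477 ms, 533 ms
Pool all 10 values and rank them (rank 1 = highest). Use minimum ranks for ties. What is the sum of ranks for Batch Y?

Sorted (descending): 533, 512, 488, 477, 447, 421, 416, 347, 347, 329
The 2 values of 347 occupy positions 8–9 → each gets rank 8.
Batch Y values → pooled ranks: 512→2, 329→10, 347→8, 416→7, 477→4, 533→1
Rank sum = 2 + 10 + 8 + 7 + 4 + 1 = 32

32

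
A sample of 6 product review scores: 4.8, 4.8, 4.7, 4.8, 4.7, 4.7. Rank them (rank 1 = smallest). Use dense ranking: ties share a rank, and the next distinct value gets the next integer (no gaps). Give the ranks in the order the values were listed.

Sorted (ascending): 4.7, 4.7, 4.7, 4.8, 4.8, 4.8
The 3 values of 4.7 share dense rank 1.
The 3 values of 4.8 share dense rank 2.

2, 2, 1, 2, 1, 1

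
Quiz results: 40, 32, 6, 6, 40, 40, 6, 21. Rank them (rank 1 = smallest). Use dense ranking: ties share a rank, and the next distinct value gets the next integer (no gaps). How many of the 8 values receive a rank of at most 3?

Sorted (ascending): 6, 6, 6, 21, 32, 40, 40, 40
The 3 values of 6 share dense rank 1.
The 3 values of 40 share dense rank 4.
Remaining distinct values take the next consecutive integers.
Ranks ≤ 3: {1, 1, 1, 2, 3} → 5 values.

5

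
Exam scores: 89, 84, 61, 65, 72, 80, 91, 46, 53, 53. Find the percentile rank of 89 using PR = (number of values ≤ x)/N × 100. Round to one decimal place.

90.0

N = 10.
Strictly below 89: 8. Equal to 89: 1.
PR = 9/10 × 100 = 90.0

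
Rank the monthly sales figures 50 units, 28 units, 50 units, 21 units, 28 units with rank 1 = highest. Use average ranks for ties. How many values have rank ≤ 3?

2

Sorted (descending): 50, 50, 28, 28, 21
The 2 values of 50 occupy positions 1–2 → average rank (1+2)/2 = 1.5.
The 2 values of 28 occupy positions 3–4 → average rank (3+4)/2 = 3.5.
Ranks ≤ 3: {1.5, 1.5} → 2 values.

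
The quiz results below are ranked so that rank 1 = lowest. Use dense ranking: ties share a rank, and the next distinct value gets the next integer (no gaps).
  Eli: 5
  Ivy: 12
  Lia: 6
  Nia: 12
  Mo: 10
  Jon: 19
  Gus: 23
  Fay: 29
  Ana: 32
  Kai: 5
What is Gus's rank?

Sorted (ascending): 5, 5, 6, 10, 12, 12, 19, 23, 29, 32
The 2 values of 5 share dense rank 1.
The 2 values of 12 share dense rank 4.
Remaining distinct values take the next consecutive integers.
Gus has value 23 → rank 6.

6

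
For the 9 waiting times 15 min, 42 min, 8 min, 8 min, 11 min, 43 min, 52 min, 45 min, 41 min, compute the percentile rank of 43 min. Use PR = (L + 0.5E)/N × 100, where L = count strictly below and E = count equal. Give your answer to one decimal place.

72.2

N = 9.
Strictly below 43: 6. Equal to 43: 1.
PR = (6 + 0.5·1)/9 × 100 = 72.2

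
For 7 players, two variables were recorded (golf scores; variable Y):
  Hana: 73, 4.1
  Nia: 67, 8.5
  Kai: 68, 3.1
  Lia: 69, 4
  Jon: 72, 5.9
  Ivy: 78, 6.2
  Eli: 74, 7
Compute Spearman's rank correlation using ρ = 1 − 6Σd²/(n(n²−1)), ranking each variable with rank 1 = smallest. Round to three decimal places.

0.179

Ranks of variable 1: 5, 1, 2, 3, 4, 7, 6
Ranks of variable 2: 3, 7, 1, 2, 4, 5, 6
d = r₁ − r₂: 2, -6, 1, 1, 0, 2, 0
d²: 4, 36, 1, 1, 0, 4, 0; Σd² = 46
ρ = 1 − 6·46/(7·48) = 1 − 276/336 = 0.179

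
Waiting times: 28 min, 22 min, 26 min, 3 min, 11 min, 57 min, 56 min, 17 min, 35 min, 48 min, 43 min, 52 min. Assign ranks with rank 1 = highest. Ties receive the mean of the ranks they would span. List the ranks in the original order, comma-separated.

Sorted (descending): 57, 56, 52, 48, 43, 35, 28, 26, 22, 17, 11, 3
No ties — each value takes its position as its rank.

7, 9, 8, 12, 11, 1, 2, 10, 6, 4, 5, 3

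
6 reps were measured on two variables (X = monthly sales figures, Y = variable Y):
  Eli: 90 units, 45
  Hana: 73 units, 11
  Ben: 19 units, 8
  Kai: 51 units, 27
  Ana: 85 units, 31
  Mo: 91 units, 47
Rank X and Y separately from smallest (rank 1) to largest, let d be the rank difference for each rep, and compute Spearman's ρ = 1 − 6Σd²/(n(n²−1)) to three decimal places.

0.943

Ranks of variable 1: 5, 3, 1, 2, 4, 6
Ranks of variable 2: 5, 2, 1, 3, 4, 6
d = r₁ − r₂: 0, 1, 0, -1, 0, 0
d²: 0, 1, 0, 1, 0, 0; Σd² = 2
ρ = 1 − 6·2/(6·35) = 1 − 12/210 = 0.943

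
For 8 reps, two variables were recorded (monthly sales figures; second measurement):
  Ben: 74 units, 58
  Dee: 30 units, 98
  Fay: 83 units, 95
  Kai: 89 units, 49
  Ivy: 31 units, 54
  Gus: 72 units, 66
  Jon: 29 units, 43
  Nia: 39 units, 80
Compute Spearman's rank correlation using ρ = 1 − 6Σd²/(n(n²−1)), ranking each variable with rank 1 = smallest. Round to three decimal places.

Ranks of variable 1: 6, 2, 7, 8, 3, 5, 1, 4
Ranks of variable 2: 4, 8, 7, 2, 3, 5, 1, 6
d = r₁ − r₂: 2, -6, 0, 6, 0, 0, 0, -2
d²: 4, 36, 0, 36, 0, 0, 0, 4; Σd² = 80
ρ = 1 − 6·80/(8·63) = 1 − 480/504 = 0.048

0.048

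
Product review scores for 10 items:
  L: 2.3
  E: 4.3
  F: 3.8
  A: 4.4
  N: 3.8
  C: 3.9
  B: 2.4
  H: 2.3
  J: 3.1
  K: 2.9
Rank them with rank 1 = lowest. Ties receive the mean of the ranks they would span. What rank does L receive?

Sorted (ascending): 2.3, 2.3, 2.4, 2.9, 3.1, 3.8, 3.8, 3.9, 4.3, 4.4
The 2 values of 2.3 occupy positions 1–2 → average rank (1+2)/2 = 1.5.
The 2 values of 3.8 occupy positions 6–7 → average rank (6+7)/2 = 6.5.
L has value 2.3 → rank 1.5.

1.5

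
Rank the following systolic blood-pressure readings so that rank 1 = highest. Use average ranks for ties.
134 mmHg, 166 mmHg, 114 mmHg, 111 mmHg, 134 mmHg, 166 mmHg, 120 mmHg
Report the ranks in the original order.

Sorted (descending): 166, 166, 134, 134, 120, 114, 111
The 2 values of 166 occupy positions 1–2 → average rank (1+2)/2 = 1.5.
The 2 values of 134 occupy positions 3–4 → average rank (3+4)/2 = 3.5.

3.5, 1.5, 6, 7, 3.5, 1.5, 5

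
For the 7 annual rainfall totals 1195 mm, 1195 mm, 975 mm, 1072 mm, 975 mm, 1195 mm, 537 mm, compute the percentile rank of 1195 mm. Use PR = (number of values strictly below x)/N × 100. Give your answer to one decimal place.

N = 7.
Strictly below 1195: 4. Equal to 1195: 3.
PR = 4/7 × 100 = 57.1

57.1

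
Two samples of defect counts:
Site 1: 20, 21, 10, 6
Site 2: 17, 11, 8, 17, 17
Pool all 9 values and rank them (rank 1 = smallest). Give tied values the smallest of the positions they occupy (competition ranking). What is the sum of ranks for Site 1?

21

Sorted (ascending): 6, 8, 10, 11, 17, 17, 17, 20, 21
The 3 values of 17 occupy positions 5–7 → each gets rank 5.
Site 1 values → pooled ranks: 20→8, 21→9, 10→3, 6→1
Rank sum = 8 + 9 + 3 + 1 = 21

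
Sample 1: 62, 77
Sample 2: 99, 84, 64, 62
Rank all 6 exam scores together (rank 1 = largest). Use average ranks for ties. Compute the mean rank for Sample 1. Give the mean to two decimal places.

Sorted (descending): 99, 84, 77, 64, 62, 62
The 2 values of 62 occupy positions 5–6 → average rank (5+6)/2 = 5.5.
Sample 1 values → pooled ranks: 62→5.5, 77→3
Mean rank = (5.5 + 3) / 2 = 4.25

4.25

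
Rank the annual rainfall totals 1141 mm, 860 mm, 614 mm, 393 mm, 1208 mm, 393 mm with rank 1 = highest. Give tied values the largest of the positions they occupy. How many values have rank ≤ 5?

Sorted (descending): 1208, 1141, 860, 614, 393, 393
The 2 values of 393 occupy positions 5–6 → each gets rank 6.
Ranks ≤ 5: {1, 2, 3, 4} → 4 values.

4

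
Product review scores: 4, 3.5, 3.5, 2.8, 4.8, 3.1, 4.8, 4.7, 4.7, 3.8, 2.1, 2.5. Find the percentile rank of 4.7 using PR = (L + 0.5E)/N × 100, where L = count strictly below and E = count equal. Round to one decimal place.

N = 12.
Strictly below 4.7: 8. Equal to 4.7: 2.
PR = (8 + 0.5·2)/12 × 100 = 75.0

75.0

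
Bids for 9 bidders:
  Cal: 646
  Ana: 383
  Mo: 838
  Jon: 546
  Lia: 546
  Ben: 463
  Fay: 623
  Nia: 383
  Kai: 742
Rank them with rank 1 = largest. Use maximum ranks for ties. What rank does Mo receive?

Sorted (descending): 838, 742, 646, 623, 546, 546, 463, 383, 383
The 2 values of 546 occupy positions 5–6 → each gets rank 6.
The 2 values of 383 occupy positions 8–9 → each gets rank 9.
Mo has value 838 → rank 1.

1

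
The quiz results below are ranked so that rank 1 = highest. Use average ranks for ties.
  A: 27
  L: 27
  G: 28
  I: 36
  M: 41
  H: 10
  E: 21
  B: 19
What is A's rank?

Sorted (descending): 41, 36, 28, 27, 27, 21, 19, 10
The 2 values of 27 occupy positions 4–5 → average rank (4+5)/2 = 4.5.
A has value 27 → rank 4.5.

4.5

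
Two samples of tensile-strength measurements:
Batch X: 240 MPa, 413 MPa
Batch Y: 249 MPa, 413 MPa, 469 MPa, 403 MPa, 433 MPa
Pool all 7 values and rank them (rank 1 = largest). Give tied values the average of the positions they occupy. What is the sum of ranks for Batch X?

Sorted (descending): 469, 433, 413, 413, 403, 249, 240
The 2 values of 413 occupy positions 3–4 → average rank (3+4)/2 = 3.5.
Batch X values → pooled ranks: 240→7, 413→3.5
Rank sum = 7 + 3.5 = 10.5

10.5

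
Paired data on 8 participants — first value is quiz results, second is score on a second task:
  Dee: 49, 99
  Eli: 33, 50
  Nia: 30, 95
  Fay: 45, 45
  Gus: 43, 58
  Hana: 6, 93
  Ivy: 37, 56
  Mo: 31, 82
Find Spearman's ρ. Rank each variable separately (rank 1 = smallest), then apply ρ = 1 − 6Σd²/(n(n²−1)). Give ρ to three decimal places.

-0.214

Ranks of variable 1: 8, 4, 2, 7, 6, 1, 5, 3
Ranks of variable 2: 8, 2, 7, 1, 4, 6, 3, 5
d = r₁ − r₂: 0, 2, -5, 6, 2, -5, 2, -2
d²: 0, 4, 25, 36, 4, 25, 4, 4; Σd² = 102
ρ = 1 − 6·102/(8·63) = 1 − 612/504 = -0.214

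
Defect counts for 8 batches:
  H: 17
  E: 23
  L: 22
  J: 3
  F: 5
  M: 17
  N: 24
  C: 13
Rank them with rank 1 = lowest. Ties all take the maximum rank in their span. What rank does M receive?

5

Sorted (ascending): 3, 5, 13, 17, 17, 22, 23, 24
The 2 values of 17 occupy positions 4–5 → each gets rank 5.
M has value 17 → rank 5.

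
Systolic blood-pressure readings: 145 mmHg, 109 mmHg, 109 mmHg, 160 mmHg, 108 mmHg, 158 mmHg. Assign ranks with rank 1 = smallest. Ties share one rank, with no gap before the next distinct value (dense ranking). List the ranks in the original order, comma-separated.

Sorted (ascending): 108, 109, 109, 145, 158, 160
The 2 values of 109 share dense rank 2.
Remaining distinct values take the next consecutive integers.

3, 2, 2, 5, 1, 4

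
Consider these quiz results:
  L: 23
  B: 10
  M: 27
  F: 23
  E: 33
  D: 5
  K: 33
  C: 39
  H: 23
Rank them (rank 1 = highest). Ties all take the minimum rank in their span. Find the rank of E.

Sorted (descending): 39, 33, 33, 27, 23, 23, 23, 10, 5
The 2 values of 33 occupy positions 2–3 → each gets rank 2.
The 3 values of 23 occupy positions 5–7 → each gets rank 5.
E has value 33 → rank 2.

2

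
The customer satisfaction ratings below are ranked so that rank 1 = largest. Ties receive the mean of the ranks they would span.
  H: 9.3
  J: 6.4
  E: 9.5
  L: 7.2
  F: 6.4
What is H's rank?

Sorted (descending): 9.5, 9.3, 7.2, 6.4, 6.4
The 2 values of 6.4 occupy positions 4–5 → average rank (4+5)/2 = 4.5.
H has value 9.3 → rank 2.

2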